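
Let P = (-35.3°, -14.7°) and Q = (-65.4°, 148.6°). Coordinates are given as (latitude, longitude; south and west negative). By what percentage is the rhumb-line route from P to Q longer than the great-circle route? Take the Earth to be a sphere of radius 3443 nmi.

32.3%

Great circle: σ = 1.3694 rad → d_gc = Rσ = 4715.0 nmi
Rhumb: Δφ = -0.5253, Δλ = +2.8501, Δψ = -0.8639, q = Δφ/Δψ = 0.6081 → d_rh = R√(Δφ²+q²Δλ²) = 6235.7 nmi
Excess = (6235.7 − 4715.0) / 4715.0 = 1520.7 / 4715.0 = 32.252% ≈ 32.3%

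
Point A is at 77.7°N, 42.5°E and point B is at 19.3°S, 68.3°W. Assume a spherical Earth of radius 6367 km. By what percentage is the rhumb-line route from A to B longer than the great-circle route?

7.2%

Great circle: σ = 1.9761 rad → d_gc = Rσ = 12582.0 km
Rhumb: Δφ = -1.6930, Δλ = -1.9338, Δψ = -2.5713, q = Δφ/Δψ = 0.6584 → d_rh = R√(Δφ²+q²Δλ²) = 13487.3 km
Excess = (13487.3 − 12582.0) / 12582.0 = 905.3 / 12582.0 = 7.20% ≈ 7.2%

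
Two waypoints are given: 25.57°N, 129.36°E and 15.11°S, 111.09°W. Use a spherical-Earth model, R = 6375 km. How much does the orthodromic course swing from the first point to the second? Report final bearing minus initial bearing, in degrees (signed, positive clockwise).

Initial bearing θ₁ = atan2(sin Δλ cos φ₂, cos φ₁ sin φ₂ − sin φ₁ cos φ₂ cos Δλ) = 92.02°
Final bearing θ₂ = (initial bearing from the destination back to the start) + 180° = 110.97°
Δθ = θ₂ − θ₁ = +18.9°

+18.9°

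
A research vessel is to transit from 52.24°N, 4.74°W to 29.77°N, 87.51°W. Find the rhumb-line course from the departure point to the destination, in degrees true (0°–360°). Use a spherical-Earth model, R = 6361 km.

Meridional parts: M(φ₁)=+1.0730, M(φ₂)=+0.5447 → ΔM = -0.5283;  Δλ = -1.4446 rad
tan C = Δλ / ΔM = +2.7344 → C = 249.91°

249.9°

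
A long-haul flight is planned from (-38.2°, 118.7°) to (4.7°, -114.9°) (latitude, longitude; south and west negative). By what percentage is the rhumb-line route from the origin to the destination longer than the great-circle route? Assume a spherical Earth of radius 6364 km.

Great circle: σ = 2.1123 rad → d_gc = Rσ = 13442.8 km
Rhumb: Δφ = +0.7487, Δλ = +2.2061, Δψ = +0.8045, q = Δφ/Δψ = 0.9306 → d_rh = R√(Δφ²+q²Δλ²) = 13907.6 km
Excess = (13907.6 − 13442.8) / 13442.8 = 464.8 / 13442.8 = 3.46% ≈ 3.5%

3.5%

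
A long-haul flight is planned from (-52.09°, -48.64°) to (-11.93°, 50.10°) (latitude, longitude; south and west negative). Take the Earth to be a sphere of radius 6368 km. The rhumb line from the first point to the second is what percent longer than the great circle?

4.8%

Great circle: σ = 1.4990 rad → d_gc = Rσ = 9545.5 km
Rhumb: Δφ = +0.7009, Δλ = +1.7233, Δψ = +0.8590, q = Δφ/Δψ = 0.8160 → d_rh = R√(Δφ²+q²Δλ²) = 10005.7 km
Excess = (10005.7 − 9545.5) / 9545.5 = 460.2 / 9545.5 = 4.82% ≈ 4.8%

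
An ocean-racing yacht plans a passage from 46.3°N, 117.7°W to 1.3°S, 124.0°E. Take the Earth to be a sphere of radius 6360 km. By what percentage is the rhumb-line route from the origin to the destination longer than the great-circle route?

4.7%

Great circle: σ = 1.9218 rad → d_gc = Rσ = 12222.8 km
Rhumb: Δφ = -0.8308, Δλ = -2.0647, Δψ = -0.9365, q = Δφ/Δψ = 0.8871 → d_rh = R√(Δφ²+q²Δλ²) = 12791.2 km
Excess = (12791.2 − 12222.8) / 12222.8 = 568.4 / 12222.8 = 4.6503% ≈ 4.7%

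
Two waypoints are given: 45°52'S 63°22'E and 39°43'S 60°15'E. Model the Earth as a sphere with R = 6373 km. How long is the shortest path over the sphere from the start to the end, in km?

730 km

Haversine: a = sin²(Δφ/2)+cos φ₁ cos φ₂ sin²(Δλ/2) = 0.00327;  σ = 2·atan2(√a,√(1−a))
σ = 6.560° → d = Rσ = 6373·0.11450 = 730 km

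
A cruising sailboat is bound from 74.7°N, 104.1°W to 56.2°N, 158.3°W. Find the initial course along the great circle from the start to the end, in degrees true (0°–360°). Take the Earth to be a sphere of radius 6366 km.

θ = atan2( sin Δλ·cos φ₂ ,  cos φ₁ sin φ₂ − sin φ₁ cos φ₂ cos Δλ )
  = atan2(-0.4512, -0.0946) = 258.16°

258.2°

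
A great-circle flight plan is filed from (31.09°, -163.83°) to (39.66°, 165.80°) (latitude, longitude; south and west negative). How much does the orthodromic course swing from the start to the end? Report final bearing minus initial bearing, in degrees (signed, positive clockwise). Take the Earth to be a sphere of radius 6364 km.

At departure: θ₁ = atan2(sin Δλ cos φ₂, cos φ₁ sin φ₂ − sin φ₁ cos φ₂ cos Δλ) = 297.61°
At arrival: θ₂ = atan2(sin Δλ cos φ₁, −cos φ₂ sin φ₁ + sin φ₂ cos φ₁ cos Δλ) = 279.70°
Δθ = θ₂ − θ₁ = -17.9°

-17.9°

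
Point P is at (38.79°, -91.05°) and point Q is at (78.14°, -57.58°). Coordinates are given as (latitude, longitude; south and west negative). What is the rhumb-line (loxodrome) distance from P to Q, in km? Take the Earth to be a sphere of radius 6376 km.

4688 km

Rhumb course C = atan2(Δλ, Δψ) with Δψ = ln[tan(π/4+φ₂/2)/tan(π/4+φ₁/2)] = +1.5290, Δλ = +0.5842 → C = 20.91°
d = R·|Δφ| / |cos C| = 6376·0.68679 / 0.93415 = 4688 km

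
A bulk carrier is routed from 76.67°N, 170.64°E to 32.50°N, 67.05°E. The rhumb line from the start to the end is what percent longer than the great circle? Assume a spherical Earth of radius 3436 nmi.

Great circle: σ = 1.0734 rad → d_gc = Rσ = 3688.2 nmi
Rhumb: Δφ = -0.7709, Δλ = -1.8080, Δψ = -1.5465, q = Δφ/Δψ = 0.4985 → d_rh = R√(Δφ²+q²Δλ²) = 4075.1 nmi
Excess = (4075.1 − 3688.2) / 3688.2 = 386.9 / 3688.2 = 10.49% ≈ 10.5%

10.5%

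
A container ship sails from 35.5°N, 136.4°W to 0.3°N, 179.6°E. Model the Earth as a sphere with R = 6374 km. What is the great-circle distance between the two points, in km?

Haversine: a = sin²(Δφ/2)+cos φ₁ cos φ₂ sin²(Δλ/2) = 0.20567;  σ = 2·atan2(√a,√(1−a))
σ = 53.938° → d = Rσ = 6374·0.94140 = 6000 km

6000 km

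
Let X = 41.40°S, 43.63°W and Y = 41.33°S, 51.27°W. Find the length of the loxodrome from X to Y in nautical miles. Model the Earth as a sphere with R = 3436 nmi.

344 nmi

Δψ = ln[tan(π/4+φ₂/2)/tan(π/4+φ₁/2)] = +0.0016;  Δφ = +0.0012 rad,  Δλ = -0.1333 rad
q = Δφ/Δψ = 0.7505
d = R·√(Δφ² + q²Δλ²) = 3436·0.10008 = 344 nmi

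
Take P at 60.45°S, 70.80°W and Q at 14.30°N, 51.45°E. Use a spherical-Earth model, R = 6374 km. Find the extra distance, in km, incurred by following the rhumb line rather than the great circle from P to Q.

Great circle: cos σ = sin φ₁ sin φ₂ + cos φ₁ cos φ₂ cos Δλ,  σ = 2.0600 rad → d_gc = 13130.2 km
Rhumb line: Δψ = +1.5850, q = Δφ/Δψ = 0.8231, d_rh = R√(Δφ²+q²Δλ²) = 13945.1 km
Excess = 13945.1 − 13130.2 = 814.9 ≈ 815 km

815 km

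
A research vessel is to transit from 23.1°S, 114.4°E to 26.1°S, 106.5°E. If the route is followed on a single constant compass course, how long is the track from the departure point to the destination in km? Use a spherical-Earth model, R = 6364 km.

865 km

Rhumb course C = atan2(Δλ, Δψ) with Δψ = ln[tan(π/4+φ₂/2)/tan(π/4+φ₁/2)] = -0.0576, Δλ = -0.1379 → C = 247.33°
d = R·|Δφ| / |cos C| = 6364·0.05236 / 0.38545 = 865 km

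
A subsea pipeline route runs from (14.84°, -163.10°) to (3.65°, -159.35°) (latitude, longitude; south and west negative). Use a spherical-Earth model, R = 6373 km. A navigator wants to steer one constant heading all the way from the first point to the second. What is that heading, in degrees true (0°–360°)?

Δψ = ln[tan(π/4+φ₂/2)/tan(π/4+φ₁/2)] = -0.1982
Δλ = +0.0654 rad (taken the short way round)
course = atan2(Δλ, Δψ) = 161.73°

161.7°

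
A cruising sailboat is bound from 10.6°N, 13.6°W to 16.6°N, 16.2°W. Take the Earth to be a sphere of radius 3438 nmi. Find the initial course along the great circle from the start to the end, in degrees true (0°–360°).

N = sin Δλ·cos φ₂ = -0.0435;  D = cos φ₁ sin φ₂ − sin φ₁ cos φ₂ cos Δλ = +0.1047
initial course = atan2(N, D) = 337.45°

337.5°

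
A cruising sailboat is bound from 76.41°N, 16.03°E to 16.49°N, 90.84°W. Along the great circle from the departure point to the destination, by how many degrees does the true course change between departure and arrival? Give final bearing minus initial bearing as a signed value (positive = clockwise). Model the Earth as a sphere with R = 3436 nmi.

-96.9°

Initial bearing θ₁ = atan2(sin Δλ cos φ₂, cos φ₁ sin φ₂ − sin φ₁ cos φ₂ cos Δλ) = 290.18°
Final bearing θ₂ = (initial bearing from the destination back to the start) + 180° = 193.30°
Δθ = θ₂ − θ₁ = -96.9°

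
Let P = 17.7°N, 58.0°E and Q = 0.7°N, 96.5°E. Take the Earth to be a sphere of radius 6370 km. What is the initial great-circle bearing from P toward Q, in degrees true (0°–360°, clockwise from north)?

N = sin Δλ·cos φ₂ = +0.6225;  D = cos φ₁ sin φ₂ − sin φ₁ cos φ₂ cos Δλ = -0.2263
initial course = atan2(N, D) = 109.98°

110.0°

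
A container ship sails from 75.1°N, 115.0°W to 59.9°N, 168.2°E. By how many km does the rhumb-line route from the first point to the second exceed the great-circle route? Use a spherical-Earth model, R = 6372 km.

Great circle: cos σ = sin φ₁ sin φ₂ + cos φ₁ cos φ₂ cos Δλ,  σ = 0.5246 rad → d_gc = 3343.0 km
Rhumb line: Δψ = -0.7209, q = Δφ/Δψ = 0.3680, d_rh = R√(Δφ²+q²Δλ²) = 3568.9 km
Excess = 3568.9 − 3343.0 = 225.9 ≈ 226 km

226 km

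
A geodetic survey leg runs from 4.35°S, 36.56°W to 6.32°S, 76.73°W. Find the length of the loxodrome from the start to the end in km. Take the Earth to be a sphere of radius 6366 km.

4449 km

Δψ = ln[tan(π/4+φ₂/2)/tan(π/4+φ₁/2)] = -0.0345;  Δφ = -0.0344 rad,  Δλ = -0.7011 rad
q = Δφ/Δψ = 0.9956
d = R·√(Δφ² + q²Δλ²) = 6366·0.69887 = 4449 km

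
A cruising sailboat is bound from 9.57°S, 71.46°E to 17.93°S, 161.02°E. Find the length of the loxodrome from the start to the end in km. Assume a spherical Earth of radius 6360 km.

9691 km

Rhumb course C = atan2(Δλ, Δψ) with Δψ = ln[tan(π/4+φ₂/2)/tan(π/4+φ₁/2)] = -0.1504, Δλ = +1.5631 → C = 95.49°
d = R·|Δφ| / |cos C| = 6360·0.14591 / 0.09575 = 9691 km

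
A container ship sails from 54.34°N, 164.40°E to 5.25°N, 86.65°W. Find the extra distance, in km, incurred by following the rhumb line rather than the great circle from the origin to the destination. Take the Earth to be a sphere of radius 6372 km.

618 km

Great circle: cos σ = sin φ₁ sin φ₂ + cos φ₁ cos φ₂ cos Δλ,  σ = 1.6852 rad → d_gc = 10738.2 km
Rhumb line: Δψ = -1.0426, q = Δφ/Δψ = 0.8218, d_rh = R√(Δφ²+q²Δλ²) = 11355.9 km
Excess = 11355.9 − 10738.2 = 617.7 ≈ 618 km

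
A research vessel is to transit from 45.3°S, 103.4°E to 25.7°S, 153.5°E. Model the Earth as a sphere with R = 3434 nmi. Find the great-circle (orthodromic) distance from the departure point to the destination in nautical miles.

2659 nmi

cos σ = sin φ₁ sin φ₂ + cos φ₁ cos φ₂ cos Δλ
      = sin(-45.30°)sin(-25.70°) + cos(-45.30°)cos(-25.70°)cos(50.10°) = 0.7148
σ = 44.373° → d = Rσ = 3434·0.77445 = 2659 nmi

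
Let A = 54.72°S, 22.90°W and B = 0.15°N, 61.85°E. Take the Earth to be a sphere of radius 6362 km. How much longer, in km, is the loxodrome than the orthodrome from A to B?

Great circle: cos σ = sin φ₁ sin φ₂ + cos φ₁ cos φ₂ cos Δλ,  σ = 1.5201 rad → d_gc = 9670.6 km
Rhumb line: Δψ = +1.1484, q = Δφ/Δψ = 0.8339, d_rh = R√(Δφ²+q²Δλ²) = 9935.2 km
Excess = 9935.2 − 9670.6 = 264.6 ≈ 265 km

265 km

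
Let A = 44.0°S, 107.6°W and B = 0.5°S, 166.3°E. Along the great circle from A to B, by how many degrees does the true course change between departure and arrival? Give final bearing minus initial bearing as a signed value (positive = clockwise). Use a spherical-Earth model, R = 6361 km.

+41.7°

Initial bearing θ₁ = atan2(sin Δλ cos φ₂, cos φ₁ sin φ₂ − sin φ₁ cos φ₂ cos Δλ) = 272.35°
Final bearing θ₂ = (initial bearing from the destination back to the start) + 180° = 314.05°
Δθ = θ₂ − θ₁ = +41.7°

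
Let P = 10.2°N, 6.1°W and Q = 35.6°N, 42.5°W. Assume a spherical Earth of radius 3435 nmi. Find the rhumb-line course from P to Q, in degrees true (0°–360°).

307.5°

Meridional parts: M(φ₁)=+0.1790, M(φ₂)=+0.6657 → ΔM = +0.4867;  Δλ = -0.6353 rad
tan C = Δλ / ΔM = -1.3053 → C = 307.46°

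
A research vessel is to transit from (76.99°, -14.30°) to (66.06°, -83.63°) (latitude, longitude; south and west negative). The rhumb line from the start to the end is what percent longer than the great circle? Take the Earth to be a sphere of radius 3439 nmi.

5.7%

Great circle: σ = 0.3956 rad → d_gc = Rσ = 1360.6 nmi
Rhumb: Δφ = -0.1908, Δλ = -1.2100, Δψ = -0.6202, q = Δφ/Δψ = 0.3076 → d_rh = R√(Δφ²+q²Δλ²) = 1438.3 nmi
Excess = (1438.3 − 1360.6) / 1360.6 = 77.7 / 1360.6 = 5.71% ≈ 5.7%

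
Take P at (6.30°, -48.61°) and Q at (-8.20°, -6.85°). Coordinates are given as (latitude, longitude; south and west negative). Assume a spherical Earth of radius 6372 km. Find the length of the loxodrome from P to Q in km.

Δψ = ln[tan(π/4+φ₂/2)/tan(π/4+φ₁/2)] = -0.2538;  Δφ = -0.2531 rad,  Δλ = +0.7288 rad
q = Δφ/Δψ = 0.9972
d = R·√(Δφ² + q²Δλ²) = 6372·0.76960 = 4904 km

4904 km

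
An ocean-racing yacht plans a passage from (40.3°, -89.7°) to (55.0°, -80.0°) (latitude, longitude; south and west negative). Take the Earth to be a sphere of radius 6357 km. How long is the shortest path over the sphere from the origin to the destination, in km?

1781 km

cos σ = sin φ₁ sin φ₂ + cos φ₁ cos φ₂ cos Δλ
      = sin(40.30°)sin(55.00°) + cos(40.30°)cos(55.00°)cos(9.70°) = 0.9610
σ = 16.051° → d = Rσ = 6357·0.28015 = 1781 km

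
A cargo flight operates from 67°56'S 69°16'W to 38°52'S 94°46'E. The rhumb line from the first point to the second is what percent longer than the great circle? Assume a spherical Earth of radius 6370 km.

34.0%

Great circle: σ = 1.2658 rad → d_gc = Rσ = 8063.0 km
Rhumb: Δφ = +0.5073, Δλ = +2.8629, Δψ = +0.8975, q = Δφ/Δψ = 0.5652 → d_rh = R√(Δφ²+q²Δλ²) = 10802.5 km
Excess = (10802.5 − 8063.0) / 8063.0 = 2739.5 / 8063.0 = 33.98% ≈ 34.0%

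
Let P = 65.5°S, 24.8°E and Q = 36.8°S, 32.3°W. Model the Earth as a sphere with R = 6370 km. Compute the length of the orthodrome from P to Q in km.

4835 km

Haversine: a = sin²(Δφ/2)+cos φ₁ cos φ₂ sin²(Δλ/2) = 0.13727;  σ = 2·atan2(√a,√(1−a))
σ = 43.493° → d = Rσ = 6370·0.75910 = 4835 km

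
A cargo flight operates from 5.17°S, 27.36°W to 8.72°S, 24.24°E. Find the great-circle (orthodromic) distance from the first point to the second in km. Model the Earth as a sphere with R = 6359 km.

5694 km

cos σ = sin φ₁ sin φ₂ + cos φ₁ cos φ₂ cos Δλ
      = sin(-5.17°)sin(-8.72°) + cos(-5.17°)cos(-8.72°)cos(51.60°) = 0.6251
σ = 51.308° → d = Rσ = 6359·0.89550 = 5694 km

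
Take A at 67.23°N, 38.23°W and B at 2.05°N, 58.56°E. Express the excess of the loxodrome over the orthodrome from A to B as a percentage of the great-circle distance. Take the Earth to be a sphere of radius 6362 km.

5.6%

Great circle: σ = 1.5835 rad → d_gc = Rσ = 10074.5 km
Rhumb: Δφ = -1.1376, Δλ = +1.6893, Δψ = -1.5669, q = Δφ/Δψ = 0.7260 → d_rh = R√(Δφ²+q²Δλ²) = 10642.7 km
Excess = (10642.7 − 10074.5) / 10074.5 = 568.2 / 10074.5 = 5.64% ≈ 5.6%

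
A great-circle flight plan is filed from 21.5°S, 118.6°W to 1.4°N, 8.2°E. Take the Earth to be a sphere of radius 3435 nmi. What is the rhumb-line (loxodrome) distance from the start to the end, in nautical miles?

Rhumb course C = atan2(Δλ, Δψ) with Δψ = ln[tan(π/4+φ₂/2)/tan(π/4+φ₁/2)] = +0.4088, Δλ = +2.2131 → C = 79.53°
d = R·|Δφ| / |cos C| = 3435·0.39968 / 0.18165 = 7558 nmi

7558 nmi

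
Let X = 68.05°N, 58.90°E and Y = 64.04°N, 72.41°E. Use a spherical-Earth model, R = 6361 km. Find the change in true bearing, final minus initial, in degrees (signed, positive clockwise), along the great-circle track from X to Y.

Initial bearing θ₁ = atan2(sin Δλ cos φ₂, cos φ₁ sin φ₂ − sin φ₁ cos φ₂ cos Δλ) = 119.85°
Final bearing θ₂ = (initial bearing from the destination back to the start) + 180° = 132.22°
Δθ = θ₂ − θ₁ = +12.4°

+12.4°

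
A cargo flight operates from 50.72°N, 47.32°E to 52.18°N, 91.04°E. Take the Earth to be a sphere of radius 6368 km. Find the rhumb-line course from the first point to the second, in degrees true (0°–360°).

Meridional parts: M(φ₁)=+1.0304, M(φ₂)=+1.0713 → ΔM = +0.0409;  Δλ = +0.7631 rad
tan C = Δλ / ΔM = +18.6597 → C = 86.93°

86.9°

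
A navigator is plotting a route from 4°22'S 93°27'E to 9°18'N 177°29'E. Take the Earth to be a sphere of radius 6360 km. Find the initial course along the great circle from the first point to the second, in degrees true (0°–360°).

80.2°

N = sin Δλ·cos φ₂ = +0.9815;  D = cos φ₁ sin φ₂ − sin φ₁ cos φ₂ cos Δλ = +0.1689
initial course = atan2(N, D) = 80.23°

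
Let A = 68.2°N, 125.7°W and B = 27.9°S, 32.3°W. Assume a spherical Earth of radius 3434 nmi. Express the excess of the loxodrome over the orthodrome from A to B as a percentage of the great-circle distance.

3.0%

Great circle: σ = 2.0420 rad → d_gc = Rσ = 7012.1 nmi
Rhumb: Δφ = -1.6773, Δλ = +1.6301, Δψ = -2.1547, q = Δφ/Δψ = 0.7784 → d_rh = R√(Δφ²+q²Δλ²) = 7222.3 nmi
Excess = (7222.3 − 7012.1) / 7012.1 = 210.2 / 7012.1 = 3.00% ≈ 3.0%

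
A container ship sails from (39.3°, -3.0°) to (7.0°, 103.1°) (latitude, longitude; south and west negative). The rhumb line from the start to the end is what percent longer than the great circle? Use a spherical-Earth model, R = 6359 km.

3.3%

Great circle: σ = 1.7070 rad → d_gc = Rσ = 10855.0 km
Rhumb: Δφ = -0.5637, Δλ = +1.8518, Δψ = -0.6246, q = Δφ/Δψ = 0.9026 → d_rh = R√(Δφ²+q²Δλ²) = 11217.1 km
Excess = (11217.1 − 10855.0) / 10855.0 = 362.1 / 10855.0 = 3.34% ≈ 3.3%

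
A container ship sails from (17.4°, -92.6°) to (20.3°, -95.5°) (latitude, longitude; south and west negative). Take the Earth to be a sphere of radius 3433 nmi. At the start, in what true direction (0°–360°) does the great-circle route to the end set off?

N = sin Δλ·cos φ₂ = -0.0475;  D = cos φ₁ sin φ₂ − sin φ₁ cos φ₂ cos Δλ = +0.0510
initial course = atan2(N, D) = 317.04°

317.0°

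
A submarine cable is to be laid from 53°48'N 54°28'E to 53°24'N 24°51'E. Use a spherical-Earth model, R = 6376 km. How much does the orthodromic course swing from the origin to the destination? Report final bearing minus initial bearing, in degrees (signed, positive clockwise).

-24.0°

Initial bearing θ₁ = atan2(sin Δλ cos φ₂, cos φ₁ sin φ₂ − sin φ₁ cos φ₂ cos Δλ) = 280.74°
Final bearing θ₂ = (initial bearing from the destination back to the start) + 180° = 256.71°
Δθ = θ₂ − θ₁ = -24.0°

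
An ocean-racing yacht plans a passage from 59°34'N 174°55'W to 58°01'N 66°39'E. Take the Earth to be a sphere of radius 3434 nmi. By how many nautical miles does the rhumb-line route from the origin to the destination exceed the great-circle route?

510 nmi

Great circle: cos σ = sin φ₁ sin φ₂ + cos φ₁ cos φ₂ cos Δλ,  σ = 0.9228 rad → d_gc = 3168.90 nmi
Rhumb line: Δψ = -0.0522, q = Δφ/Δψ = 0.5180, d_rh = R√(Δφ²+q²Δλ²) = 3678.42 nmi
Excess = 3678.42 − 3168.90 = 509.52 ≈ 510 nmi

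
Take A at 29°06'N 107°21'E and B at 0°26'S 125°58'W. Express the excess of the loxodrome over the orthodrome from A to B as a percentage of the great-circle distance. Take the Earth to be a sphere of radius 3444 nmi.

2.5%

Great circle: σ = 2.1243 rad → d_gc = Rσ = 7316.0 nmi
Rhumb: Δφ = -0.5155, Δλ = +2.2110, Δψ = -0.5388, q = Δφ/Δψ = 0.9566 → d_rh = R√(Δφ²+q²Δλ²) = 7497.9 nmi
Excess = (7497.9 − 7316.0) / 7316.0 = 181.9 / 7316.0 = 2.49% ≈ 2.5%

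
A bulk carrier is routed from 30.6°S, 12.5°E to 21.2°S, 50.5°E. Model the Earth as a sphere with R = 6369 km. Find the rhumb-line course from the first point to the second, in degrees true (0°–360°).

Δψ = ln[tan(π/4+φ₂/2)/tan(π/4+φ₁/2)] = +0.1827
Δλ = +0.6632 rad (taken the short way round)
course = atan2(Δλ, Δψ) = 74.60°

74.6°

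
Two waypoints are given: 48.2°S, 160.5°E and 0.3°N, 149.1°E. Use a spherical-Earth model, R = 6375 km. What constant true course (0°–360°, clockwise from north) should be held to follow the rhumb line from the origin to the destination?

Δψ = ln[tan(π/4+φ₂/2)/tan(π/4+φ₁/2)] = +0.9679
Δλ = -0.1990 rad (taken the short way round)
course = atan2(Δλ, Δψ) = 348.38°

348.4°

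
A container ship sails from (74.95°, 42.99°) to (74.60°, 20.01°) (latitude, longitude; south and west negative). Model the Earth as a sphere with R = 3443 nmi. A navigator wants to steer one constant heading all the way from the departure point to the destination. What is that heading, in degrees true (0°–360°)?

266.7°

Δψ = ln[tan(π/4+φ₂/2)/tan(π/4+φ₁/2)] = -0.0233
Δλ = -0.4011 rad (taken the short way round)
course = atan2(Δλ, Δψ) = 266.68°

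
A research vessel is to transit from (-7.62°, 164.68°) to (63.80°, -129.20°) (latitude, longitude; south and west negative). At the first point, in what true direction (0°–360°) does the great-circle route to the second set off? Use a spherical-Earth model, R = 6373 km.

23.9°

θ = atan2( sin Δλ·cos φ₂ ,  cos φ₁ sin φ₂ − sin φ₁ cos φ₂ cos Δλ )
  = atan2(+0.4037, +0.9130) = 23.85°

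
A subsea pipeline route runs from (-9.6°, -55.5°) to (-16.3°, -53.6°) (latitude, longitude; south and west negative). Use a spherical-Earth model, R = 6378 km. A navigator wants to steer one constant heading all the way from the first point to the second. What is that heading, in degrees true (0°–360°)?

Δψ = ln[tan(π/4+φ₂/2)/tan(π/4+φ₁/2)] = -0.1201
Δλ = +0.0332 rad (taken the short way round)
course = atan2(Δλ, Δψ) = 164.56°

164.6°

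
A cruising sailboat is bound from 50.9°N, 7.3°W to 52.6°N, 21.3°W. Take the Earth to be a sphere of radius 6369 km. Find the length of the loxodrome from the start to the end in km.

982 km

Rhumb course C = atan2(Δλ, Δψ) with Δψ = ln[tan(π/4+φ₂/2)/tan(π/4+φ₁/2)] = +0.0479, Δλ = -0.2443 → C = 281.10°
d = R·|Δφ| / |cos C| = 6369·0.02967 / 0.19250 = 982 km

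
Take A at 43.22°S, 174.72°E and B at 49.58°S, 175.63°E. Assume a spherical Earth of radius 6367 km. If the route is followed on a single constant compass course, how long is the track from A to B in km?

Δψ = ln[tan(π/4+φ₂/2)/tan(π/4+φ₁/2)] = -0.1612;  Δφ = -0.1110 rad,  Δλ = +0.0159 rad
q = Δφ/Δψ = 0.6885
d = R·√(Δφ² + q²Δλ²) = 6367·0.11154 = 710 km

710 km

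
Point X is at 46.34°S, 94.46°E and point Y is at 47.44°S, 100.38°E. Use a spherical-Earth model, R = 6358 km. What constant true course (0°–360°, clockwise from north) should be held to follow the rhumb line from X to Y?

Δψ = ln[tan(π/4+φ₂/2)/tan(π/4+φ₁/2)] = -0.0281
Δλ = +0.1033 rad (taken the short way round)
course = atan2(Δλ, Δψ) = 105.21°

105.2°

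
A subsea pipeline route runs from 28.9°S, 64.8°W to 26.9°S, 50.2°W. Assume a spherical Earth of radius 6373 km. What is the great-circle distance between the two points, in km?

1451 km

cos σ = sin φ₁ sin φ₂ + cos φ₁ cos φ₂ cos Δλ
      = sin(-28.90°)sin(-26.90°) + cos(-28.90°)cos(-26.90°)cos(14.60°) = 0.9742
σ = 13.048° → d = Rσ = 6373·0.22774 = 1451 km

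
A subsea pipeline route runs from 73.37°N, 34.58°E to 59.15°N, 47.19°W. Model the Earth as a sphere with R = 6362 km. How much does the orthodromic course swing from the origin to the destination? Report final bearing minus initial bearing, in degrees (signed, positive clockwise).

Initial bearing θ₁ = atan2(sin Δλ cos φ₂, cos φ₁ sin φ₂ − sin φ₁ cos φ₂ cos Δλ) = 289.06°
Final bearing θ₂ = (initial bearing from the destination back to the start) + 180° = 211.84°
Δθ = θ₂ − θ₁ = -77.2°

-77.2°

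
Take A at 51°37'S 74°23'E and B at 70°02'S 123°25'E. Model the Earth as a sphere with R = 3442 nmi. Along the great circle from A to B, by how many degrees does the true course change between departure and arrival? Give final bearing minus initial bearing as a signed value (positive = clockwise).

Initial bearing θ₁ = atan2(sin Δλ cos φ₂, cos φ₁ sin φ₂ − sin φ₁ cos φ₂ cos Δλ) = 147.72°
Final bearing θ₂ = (initial bearing from the destination back to the start) + 180° = 103.78°
Δθ = θ₂ − θ₁ = -43.9°

-43.9°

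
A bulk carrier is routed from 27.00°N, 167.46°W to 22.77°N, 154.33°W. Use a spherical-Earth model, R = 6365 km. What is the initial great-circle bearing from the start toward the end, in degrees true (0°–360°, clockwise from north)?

106.7°

θ = atan2( sin Δλ·cos φ₂ ,  cos φ₁ sin φ₂ − sin φ₁ cos φ₂ cos Δλ )
  = atan2(+0.2095, -0.0628) = 106.69°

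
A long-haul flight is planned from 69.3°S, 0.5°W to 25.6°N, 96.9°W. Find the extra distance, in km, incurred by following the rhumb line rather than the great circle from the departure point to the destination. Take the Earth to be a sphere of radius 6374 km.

462 km

Great circle: cos σ = sin φ₁ sin φ₂ + cos φ₁ cos φ₂ cos Δλ,  σ = 2.0261 rad → d_gc = 12914.29 km
Rhumb line: Δψ = +2.1627, q = Δφ/Δψ = 0.7658, d_rh = R√(Δφ²+q²Δλ²) = 13375.83 km
Excess = 13375.83 − 12914.29 = 461.54 ≈ 462 km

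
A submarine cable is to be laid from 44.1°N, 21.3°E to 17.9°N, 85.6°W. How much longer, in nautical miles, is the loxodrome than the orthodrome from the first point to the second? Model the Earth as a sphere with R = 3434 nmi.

290 nmi

Great circle: cos σ = sin φ₁ sin φ₂ + cos φ₁ cos φ₂ cos Δλ,  σ = 1.5556 rad → d_gc = 5341.8 nmi
Rhumb line: Δψ = -0.5417, q = Δφ/Δψ = 0.8441, d_rh = R√(Δφ²+q²Δλ²) = 5631.8 nmi
Excess = 5631.8 − 5341.8 = 290.0 ≈ 290 nmi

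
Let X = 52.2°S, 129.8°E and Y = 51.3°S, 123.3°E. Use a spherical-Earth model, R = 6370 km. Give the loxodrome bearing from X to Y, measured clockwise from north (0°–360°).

Meridional parts: M(φ₁)=-1.0718, M(φ₂)=-1.0465 → ΔM = +0.0254;  Δλ = -0.1134 rad
tan C = Δλ / ΔM = -4.4710 → C = 282.61°

282.6°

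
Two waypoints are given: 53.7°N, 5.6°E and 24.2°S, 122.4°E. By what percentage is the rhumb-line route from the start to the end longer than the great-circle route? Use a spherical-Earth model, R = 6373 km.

Great circle: σ = 2.1820 rad → d_gc = Rσ = 13905.8 km
Rhumb: Δφ = -1.3596, Δλ = +2.0385, Δψ = -1.5508, q = Δφ/Δψ = 0.8767 → d_rh = R√(Δφ²+q²Δλ²) = 14311.1 km
Excess = (14311.1 − 13905.8) / 13905.8 = 405.3 / 13905.8 = 2.91% ≈ 2.9%

2.9%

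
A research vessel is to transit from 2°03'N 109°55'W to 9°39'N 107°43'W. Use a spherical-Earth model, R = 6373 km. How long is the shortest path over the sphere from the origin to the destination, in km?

Haversine: a = sin²(Δφ/2)+cos φ₁ cos φ₂ sin²(Δλ/2) = 0.00476;  σ = 2·atan2(√a,√(1−a))
σ = 7.908° → d = Rσ = 6373·0.13803 = 880 km

880 km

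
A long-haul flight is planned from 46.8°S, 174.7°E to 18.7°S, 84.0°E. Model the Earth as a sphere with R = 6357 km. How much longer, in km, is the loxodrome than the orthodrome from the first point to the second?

Great circle: cos σ = sin φ₁ sin φ₂ + cos φ₁ cos φ₂ cos Δλ,  σ = 1.3430 rad → d_gc = 8537.7 km
Rhumb line: Δψ = +0.5942, q = Δφ/Δψ = 0.8254, d_rh = R√(Δφ²+q²Δλ²) = 8871.9 km
Excess = 8871.9 − 8537.7 = 334.2 ≈ 334 km

334 km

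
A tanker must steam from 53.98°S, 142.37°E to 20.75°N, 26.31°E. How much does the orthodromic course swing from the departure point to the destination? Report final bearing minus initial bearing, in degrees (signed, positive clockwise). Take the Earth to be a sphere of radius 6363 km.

+59.9°

Initial bearing θ₁ = atan2(sin Δλ cos φ₂, cos φ₁ sin φ₂ − sin φ₁ cos φ₂ cos Δλ) = 261.61°
Final bearing θ₂ = (initial bearing from the destination back to the start) + 180° = 321.53°
Δθ = θ₂ − θ₁ = +59.9°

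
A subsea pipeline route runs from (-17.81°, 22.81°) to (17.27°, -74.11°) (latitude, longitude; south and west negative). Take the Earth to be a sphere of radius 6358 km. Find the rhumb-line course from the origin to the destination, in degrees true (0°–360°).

Δψ = ln[tan(π/4+φ₂/2)/tan(π/4+φ₁/2)] = +0.6221
Δλ = -1.6916 rad (taken the short way round)
course = atan2(Δλ, Δψ) = 290.19°

290.2°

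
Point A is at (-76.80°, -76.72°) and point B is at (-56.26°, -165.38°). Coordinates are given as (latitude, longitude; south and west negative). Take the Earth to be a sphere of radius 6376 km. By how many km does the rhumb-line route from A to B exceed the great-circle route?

Great circle: cos σ = sin φ₁ sin φ₂ + cos φ₁ cos φ₂ cos Δλ,  σ = 0.6223 rad → d_gc = 3967.5 km
Rhumb line: Δψ = +0.9635, q = Δφ/Δψ = 0.3721, d_rh = R√(Δφ²+q²Δλ²) = 4324.3 km
Excess = 4324.3 − 3967.5 = 356.8 ≈ 357 km

357 km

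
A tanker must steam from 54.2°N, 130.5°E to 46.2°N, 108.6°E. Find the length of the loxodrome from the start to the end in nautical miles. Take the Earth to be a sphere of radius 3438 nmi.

Rhumb course C = atan2(Δλ, Δψ) with Δψ = ln[tan(π/4+φ₂/2)/tan(π/4+φ₁/2)] = -0.2188, Δλ = -0.3822 → C = 240.21°
d = R·|Δφ| / |cos C| = 3438·0.13963 / 0.49683 = 966 nmi

966 nmi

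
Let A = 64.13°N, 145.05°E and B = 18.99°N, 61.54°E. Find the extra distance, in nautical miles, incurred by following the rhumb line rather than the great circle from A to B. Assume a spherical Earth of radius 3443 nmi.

Great circle: cos σ = sin φ₁ sin φ₂ + cos φ₁ cos φ₂ cos Δλ,  σ = 1.2245 rad → d_gc = 4215.9 nmi
Rhumb line: Δψ = -1.1334, q = Δφ/Δψ = 0.6951, d_rh = R√(Δφ²+q²Δλ²) = 4418.8 nmi
Excess = 4418.8 − 4215.9 = 202.9 ≈ 203 nmi

203 nmi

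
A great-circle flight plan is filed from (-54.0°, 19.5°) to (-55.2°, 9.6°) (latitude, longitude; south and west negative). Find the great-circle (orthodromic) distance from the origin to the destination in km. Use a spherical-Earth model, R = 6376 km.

cos σ = sin φ₁ sin φ₂ + cos φ₁ cos φ₂ cos Δλ
      = sin(-54.00°)sin(-55.20°) + cos(-54.00°)cos(-55.20°)cos(-9.90°) = 0.9948
σ = 5.854° → d = Rσ = 6376·0.10217 = 651 km

651 km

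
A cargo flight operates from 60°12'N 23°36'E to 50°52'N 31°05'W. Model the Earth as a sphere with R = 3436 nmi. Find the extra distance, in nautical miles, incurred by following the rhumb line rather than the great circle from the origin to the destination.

51 nmi

Great circle: cos σ = sin φ₁ sin φ₂ + cos φ₁ cos φ₂ cos Δλ,  σ = 0.5463 rad → d_gc = 1877.2 nmi
Rhumb line: Δψ = -0.2895, q = Δφ/Δψ = 0.5626, d_rh = R√(Δφ²+q²Δλ²) = 1928.1 nmi
Excess = 1928.1 − 1877.2 = 50.9 ≈ 51 nmi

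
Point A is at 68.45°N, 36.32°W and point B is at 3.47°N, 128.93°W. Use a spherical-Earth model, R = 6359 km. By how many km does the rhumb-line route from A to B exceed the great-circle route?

Great circle: cos σ = sin φ₁ sin φ₂ + cos φ₁ cos φ₂ cos Δλ,  σ = 1.5312 rad → d_gc = 9736.8 km
Rhumb line: Δψ = -1.5985, q = Δφ/Δψ = 0.7095, d_rh = R√(Δφ²+q²Δλ²) = 10256.1 km
Excess = 10256.1 − 9736.8 = 519.3 ≈ 519 km

519 km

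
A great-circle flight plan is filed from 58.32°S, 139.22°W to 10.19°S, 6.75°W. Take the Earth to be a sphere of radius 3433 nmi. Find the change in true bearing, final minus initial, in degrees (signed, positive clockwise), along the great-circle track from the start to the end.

Initial bearing θ₁ = atan2(sin Δλ cos φ₂, cos φ₁ sin φ₂ − sin φ₁ cos φ₂ cos Δλ) = 132.21°
Final bearing θ₂ = (initial bearing from the destination back to the start) + 180° = 23.28°
Δθ = θ₂ − θ₁ = -108.9°

-108.9°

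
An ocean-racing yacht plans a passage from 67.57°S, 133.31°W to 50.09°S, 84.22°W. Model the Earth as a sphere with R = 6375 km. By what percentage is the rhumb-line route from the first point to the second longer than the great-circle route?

2.3%

Great circle: σ = 0.5169 rad → d_gc = Rσ = 3295.5 km
Rhumb: Δφ = +0.3051, Δλ = +0.8568, Δψ = +0.6050, q = Δφ/Δψ = 0.5043 → d_rh = R√(Δφ²+q²Δλ²) = 3371.9 km
Excess = (3371.9 − 3295.5) / 3295.5 = 76.4 / 3295.5 = 2.32% ≈ 2.3%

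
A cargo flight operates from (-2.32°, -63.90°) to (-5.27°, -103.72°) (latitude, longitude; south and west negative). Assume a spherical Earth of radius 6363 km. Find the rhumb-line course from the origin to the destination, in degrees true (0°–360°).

265.8°

Meridional parts: M(φ₁)=-0.0405, M(φ₂)=-0.0921 → ΔM = -0.0516;  Δλ = -0.6950 rad
tan C = Δλ / ΔM = +13.4672 → C = 265.75°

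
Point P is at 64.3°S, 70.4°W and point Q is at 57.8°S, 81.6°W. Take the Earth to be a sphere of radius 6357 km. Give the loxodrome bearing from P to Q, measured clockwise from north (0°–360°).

320.3°

Δψ = ln[tan(π/4+φ₂/2)/tan(π/4+φ₁/2)] = +0.2353
Δλ = -0.1955 rad (taken the short way round)
course = atan2(Δλ, Δψ) = 320.28°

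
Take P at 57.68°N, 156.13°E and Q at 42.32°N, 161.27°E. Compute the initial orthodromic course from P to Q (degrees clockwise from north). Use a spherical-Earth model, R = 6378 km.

165.8°

N = sin Δλ·cos φ₂ = +0.0662;  D = cos φ₁ sin φ₂ − sin φ₁ cos φ₂ cos Δλ = -0.2624
initial course = atan2(N, D) = 165.83°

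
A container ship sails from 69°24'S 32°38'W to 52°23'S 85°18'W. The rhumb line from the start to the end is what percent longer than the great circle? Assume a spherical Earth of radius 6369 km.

2.8%

Great circle: σ = 0.5121 rad → d_gc = Rσ = 3261.8 km
Rhumb: Δφ = +0.2970, Δλ = -0.9192, Δψ = +0.6282, q = Δφ/Δψ = 0.4728 → d_rh = R√(Δφ²+q²Δλ²) = 3352.6 km
Excess = (3352.6 − 3261.8) / 3261.8 = 90.8 / 3261.8 = 2.78% ≈ 2.8%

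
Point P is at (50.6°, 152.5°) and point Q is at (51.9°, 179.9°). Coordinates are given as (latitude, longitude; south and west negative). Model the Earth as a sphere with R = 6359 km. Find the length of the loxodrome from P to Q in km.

1909 km

Δψ = ln[tan(π/4+φ₂/2)/tan(π/4+φ₁/2)] = +0.0363;  Δφ = +0.0227 rad,  Δλ = +0.4782 rad
q = Δφ/Δψ = 0.6259
d = R·√(Δφ² + q²Δλ²) = 6359·0.30016 = 1909 km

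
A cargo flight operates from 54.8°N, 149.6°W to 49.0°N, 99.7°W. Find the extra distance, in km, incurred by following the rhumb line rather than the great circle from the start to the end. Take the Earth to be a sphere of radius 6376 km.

Great circle: cos σ = sin φ₁ sin φ₂ + cos φ₁ cos φ₂ cos Δλ,  σ = 0.5349 rad → d_gc = 3410.8 km
Rhumb line: Δψ = -0.1644, q = Δφ/Δψ = 0.6159, d_rh = R√(Δφ²+q²Δλ²) = 3480.5 km
Excess = 3480.5 − 3410.8 = 69.7 ≈ 70 km

70 km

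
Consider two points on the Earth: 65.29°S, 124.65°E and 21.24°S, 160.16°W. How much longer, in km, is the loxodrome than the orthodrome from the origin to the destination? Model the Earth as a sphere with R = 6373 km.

Great circle: cos σ = sin φ₁ sin φ₂ + cos φ₁ cos φ₂ cos Δλ,  σ = 1.1277 rad → d_gc = 7187.1 km
Rhumb line: Δψ = +1.1390, q = Δφ/Δψ = 0.6750, d_rh = R√(Δφ²+q²Δλ²) = 7475.0 km
Excess = 7475.0 − 7187.1 = 287.9 ≈ 288 km

288 km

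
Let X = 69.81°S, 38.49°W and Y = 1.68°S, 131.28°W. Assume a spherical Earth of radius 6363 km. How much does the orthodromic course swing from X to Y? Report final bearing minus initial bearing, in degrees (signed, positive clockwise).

Initial bearing θ₁ = atan2(sin Δλ cos φ₂, cos φ₁ sin φ₂ − sin φ₁ cos φ₂ cos Δλ) = 266.80°
Final bearing θ₂ = (initial bearing from the destination back to the start) + 180° = 339.83°
Δθ = θ₂ − θ₁ = +73.0°

+73.0°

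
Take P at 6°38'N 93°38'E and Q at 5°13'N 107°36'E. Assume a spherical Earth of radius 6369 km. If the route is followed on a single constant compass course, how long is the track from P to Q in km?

1552 km

Rhumb course C = atan2(Δλ, Δψ) with Δψ = ln[tan(π/4+φ₂/2)/tan(π/4+φ₁/2)] = -0.0249, Δλ = +0.2438 → C = 95.82°
d = R·|Δφ| / |cos C| = 6369·0.02473 / 0.10145 = 1552 km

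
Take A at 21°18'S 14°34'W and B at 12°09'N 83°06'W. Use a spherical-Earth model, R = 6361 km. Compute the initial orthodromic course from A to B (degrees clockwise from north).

N = sin Δλ·cos φ₂ = -0.9098;  D = cos φ₁ sin φ₂ − sin φ₁ cos φ₂ cos Δλ = +0.3261
initial course = atan2(N, D) = 289.72°

289.7°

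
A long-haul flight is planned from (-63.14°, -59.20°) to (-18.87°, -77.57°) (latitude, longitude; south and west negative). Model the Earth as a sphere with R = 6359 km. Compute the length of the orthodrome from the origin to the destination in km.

5109 km

Haversine: a = sin²(Δφ/2)+cos φ₁ cos φ₂ sin²(Δλ/2) = 0.15286;  σ = 2·atan2(√a,√(1−a))
σ = 46.031° → d = Rσ = 6359·0.80339 = 5109 km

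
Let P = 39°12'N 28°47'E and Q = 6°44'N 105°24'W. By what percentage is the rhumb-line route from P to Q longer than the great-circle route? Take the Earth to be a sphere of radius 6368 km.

6.8%

Great circle: σ = 2.0514 rad → d_gc = Rσ = 13063.0 km
Rhumb: Δφ = -0.5667, Δλ = -2.3419, Δψ = -0.6270, q = Δφ/Δψ = 0.9038 → d_rh = R√(Δφ²+q²Δλ²) = 13952.8 km
Excess = (13952.8 − 13063.0) / 13063.0 = 889.8 / 13063.0 = 6.81% ≈ 6.8%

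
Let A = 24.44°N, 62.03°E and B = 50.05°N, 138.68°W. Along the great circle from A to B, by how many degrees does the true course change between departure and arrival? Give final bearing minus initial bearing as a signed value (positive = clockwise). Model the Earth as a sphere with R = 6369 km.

Initial bearing θ₁ = atan2(sin Δλ cos φ₂, cos φ₁ sin φ₂ − sin φ₁ cos φ₂ cos Δλ) = 13.49°
Final bearing θ₂ = (initial bearing from the destination back to the start) + 180° = 160.68°
Δθ = θ₂ − θ₁ = +147.2°

+147.2°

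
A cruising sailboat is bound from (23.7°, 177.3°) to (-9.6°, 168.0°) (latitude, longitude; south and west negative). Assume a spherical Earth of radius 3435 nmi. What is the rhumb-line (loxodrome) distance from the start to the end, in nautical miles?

2070 nmi

Δψ = ln[tan(π/4+φ₂/2)/tan(π/4+φ₁/2)] = -0.5943;  Δφ = -0.5812 rad,  Δλ = -0.1623 rad
q = Δφ/Δψ = 0.9779
d = R·√(Δφ² + q²Δλ²) = 3435·0.60248 = 2070 nmi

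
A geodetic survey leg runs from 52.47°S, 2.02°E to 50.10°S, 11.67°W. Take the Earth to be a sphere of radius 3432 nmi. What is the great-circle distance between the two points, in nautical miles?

531 nmi

Haversine: a = sin²(Δφ/2)+cos φ₁ cos φ₂ sin²(Δλ/2) = 0.00598;  σ = 2·atan2(√a,√(1−a))
σ = 8.869° → d = Rσ = 3432·0.15479 = 531 nmi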